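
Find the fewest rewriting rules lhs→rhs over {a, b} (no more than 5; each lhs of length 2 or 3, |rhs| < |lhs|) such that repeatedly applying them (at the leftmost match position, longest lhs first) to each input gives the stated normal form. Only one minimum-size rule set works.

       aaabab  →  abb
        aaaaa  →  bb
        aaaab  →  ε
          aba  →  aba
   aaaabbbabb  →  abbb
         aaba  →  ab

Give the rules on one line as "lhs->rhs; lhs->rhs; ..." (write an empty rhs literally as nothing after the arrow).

  | aaabab => bbab => abb
  | aaaaa => baa => bb
  | aaaab => bab => ε
  | aba

aa->b; aaa->b; bab->; bba->ab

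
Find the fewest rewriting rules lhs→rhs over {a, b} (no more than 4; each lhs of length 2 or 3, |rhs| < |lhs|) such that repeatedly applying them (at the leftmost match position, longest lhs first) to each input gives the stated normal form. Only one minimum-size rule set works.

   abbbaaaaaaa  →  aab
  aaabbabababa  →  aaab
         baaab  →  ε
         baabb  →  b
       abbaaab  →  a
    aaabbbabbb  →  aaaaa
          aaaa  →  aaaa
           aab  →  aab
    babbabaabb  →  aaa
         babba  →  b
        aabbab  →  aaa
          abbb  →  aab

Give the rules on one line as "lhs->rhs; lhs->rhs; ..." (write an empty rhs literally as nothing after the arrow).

ba->b; bab->; bb->a; bba->b

  | abbbaaaaaaa => aabaaaaaaa => aabaaaaaa => aabaaaaa => aabaaaa => aabaaa => aabaa => aaba => aab
  | aaabbabababa => aaabbababa => aaabbaba => aaabba => aaab
  | baaab => baab => bab => ε
  | baabb => babb => b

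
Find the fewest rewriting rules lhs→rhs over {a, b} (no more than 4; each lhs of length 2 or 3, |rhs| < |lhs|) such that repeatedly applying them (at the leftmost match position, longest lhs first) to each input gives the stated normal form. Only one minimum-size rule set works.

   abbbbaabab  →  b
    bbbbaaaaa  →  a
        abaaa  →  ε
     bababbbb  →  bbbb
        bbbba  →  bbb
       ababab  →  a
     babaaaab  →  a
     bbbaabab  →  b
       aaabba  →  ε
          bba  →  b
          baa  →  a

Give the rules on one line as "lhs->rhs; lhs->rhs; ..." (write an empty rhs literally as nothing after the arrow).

aa->; ab->a; ba->; bab->ab

  | abbbbaabab => abbbaabab => abbaabab => abaabab => aaabab => abab => aab => b
  | bbbbaaaaa => bbbaaaa => bbaaa => baa => a
  | abaaa => aaaa => aa => ε
  | bababbbb => ababbbb => aabbbb => bbbb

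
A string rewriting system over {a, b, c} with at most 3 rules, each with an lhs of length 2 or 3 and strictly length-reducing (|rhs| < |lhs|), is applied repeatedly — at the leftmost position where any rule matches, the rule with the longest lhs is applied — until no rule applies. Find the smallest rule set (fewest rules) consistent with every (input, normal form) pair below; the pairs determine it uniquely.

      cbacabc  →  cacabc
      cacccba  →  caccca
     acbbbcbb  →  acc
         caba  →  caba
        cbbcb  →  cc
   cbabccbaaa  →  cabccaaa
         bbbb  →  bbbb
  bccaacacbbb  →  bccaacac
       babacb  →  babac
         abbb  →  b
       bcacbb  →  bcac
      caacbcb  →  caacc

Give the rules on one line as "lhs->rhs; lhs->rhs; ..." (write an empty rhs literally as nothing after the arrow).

abb->; cb->c

  | cbacabc => cacabc
  | cacccba => caccca
  | acbbbcbb => acbbcbb => acbcbb => accbb => accb => acc
  | caba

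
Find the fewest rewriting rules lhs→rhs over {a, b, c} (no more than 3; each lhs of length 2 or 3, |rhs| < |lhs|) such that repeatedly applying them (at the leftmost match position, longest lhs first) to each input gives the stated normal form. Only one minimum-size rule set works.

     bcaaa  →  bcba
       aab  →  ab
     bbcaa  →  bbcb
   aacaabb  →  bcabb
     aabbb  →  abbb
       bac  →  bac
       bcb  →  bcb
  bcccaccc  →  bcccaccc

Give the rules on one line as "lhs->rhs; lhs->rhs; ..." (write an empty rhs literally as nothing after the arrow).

aa->b; aab->ab

  | bcaaa => bcba
  | aab => ab
  | bbcaa => bbcb
  | aacaabb => bcaabb => bcabb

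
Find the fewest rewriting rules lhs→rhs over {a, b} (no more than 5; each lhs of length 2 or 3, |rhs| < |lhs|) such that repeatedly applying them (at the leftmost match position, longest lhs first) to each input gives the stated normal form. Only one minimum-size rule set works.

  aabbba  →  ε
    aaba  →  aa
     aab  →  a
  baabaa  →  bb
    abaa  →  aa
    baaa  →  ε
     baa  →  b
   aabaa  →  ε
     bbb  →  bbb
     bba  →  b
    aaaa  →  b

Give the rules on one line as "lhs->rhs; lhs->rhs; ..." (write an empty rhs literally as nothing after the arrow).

  | aabbba => abba => ba => ε
  | aaba => aa
  | aab => a
  | baabaa => bbaa => bb

aaa->ba; ab->; ba->; baa->b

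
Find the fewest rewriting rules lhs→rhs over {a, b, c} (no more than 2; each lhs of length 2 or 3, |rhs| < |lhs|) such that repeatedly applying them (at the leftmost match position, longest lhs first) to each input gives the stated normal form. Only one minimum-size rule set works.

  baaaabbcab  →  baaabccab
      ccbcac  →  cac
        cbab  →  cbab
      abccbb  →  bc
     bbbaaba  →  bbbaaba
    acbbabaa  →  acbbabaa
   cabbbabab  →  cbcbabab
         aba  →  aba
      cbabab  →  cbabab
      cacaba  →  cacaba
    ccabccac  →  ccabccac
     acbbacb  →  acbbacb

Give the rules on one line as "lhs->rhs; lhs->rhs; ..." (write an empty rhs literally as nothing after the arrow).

  | baaaabbcab => baaabccab
  | ccbcac => cac
  | cbab
  | abccbb => abb => bc

abb->bc; ccb->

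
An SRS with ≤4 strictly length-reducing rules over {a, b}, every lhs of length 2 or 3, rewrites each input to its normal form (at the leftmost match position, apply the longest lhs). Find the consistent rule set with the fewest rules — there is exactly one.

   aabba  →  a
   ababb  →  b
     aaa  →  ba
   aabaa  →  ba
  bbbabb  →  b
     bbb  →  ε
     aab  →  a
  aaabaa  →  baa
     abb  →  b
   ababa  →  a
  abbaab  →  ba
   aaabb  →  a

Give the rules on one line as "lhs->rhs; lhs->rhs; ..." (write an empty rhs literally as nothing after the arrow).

aaa->ba; ab->; bb->a

  | aabba => aba => a
  | ababb => abb => b
  | aaa => ba
  | aabaa => aaa => ba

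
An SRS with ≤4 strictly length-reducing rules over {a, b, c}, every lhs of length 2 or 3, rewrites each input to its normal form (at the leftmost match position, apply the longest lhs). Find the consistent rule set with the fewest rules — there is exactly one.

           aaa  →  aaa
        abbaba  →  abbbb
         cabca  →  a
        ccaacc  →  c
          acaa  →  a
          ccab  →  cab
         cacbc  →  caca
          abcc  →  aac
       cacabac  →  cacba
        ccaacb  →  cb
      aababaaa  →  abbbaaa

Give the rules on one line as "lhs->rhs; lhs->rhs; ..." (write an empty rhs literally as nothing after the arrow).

aba->bb; bc->a; caa->; cc->c

  | aaa
  | abbaba => abbbb
  | cabca => caaa => a
  | ccaacc => caacc => cc => c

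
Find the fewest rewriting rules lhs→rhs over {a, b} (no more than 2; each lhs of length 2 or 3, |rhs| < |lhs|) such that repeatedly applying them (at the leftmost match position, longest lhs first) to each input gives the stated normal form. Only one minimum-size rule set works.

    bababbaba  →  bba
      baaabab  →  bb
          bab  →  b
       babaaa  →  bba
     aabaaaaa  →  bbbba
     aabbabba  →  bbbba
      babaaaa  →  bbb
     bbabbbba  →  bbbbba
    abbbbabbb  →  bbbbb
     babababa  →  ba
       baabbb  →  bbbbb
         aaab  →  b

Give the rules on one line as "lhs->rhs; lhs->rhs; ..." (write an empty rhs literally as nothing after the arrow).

  | bababbaba => babbaba => bbaba => bba
  | baaabab => bbabab => bbab => bb
  | bab => b
  | babaaa => baaa => bba

aa->b; ab->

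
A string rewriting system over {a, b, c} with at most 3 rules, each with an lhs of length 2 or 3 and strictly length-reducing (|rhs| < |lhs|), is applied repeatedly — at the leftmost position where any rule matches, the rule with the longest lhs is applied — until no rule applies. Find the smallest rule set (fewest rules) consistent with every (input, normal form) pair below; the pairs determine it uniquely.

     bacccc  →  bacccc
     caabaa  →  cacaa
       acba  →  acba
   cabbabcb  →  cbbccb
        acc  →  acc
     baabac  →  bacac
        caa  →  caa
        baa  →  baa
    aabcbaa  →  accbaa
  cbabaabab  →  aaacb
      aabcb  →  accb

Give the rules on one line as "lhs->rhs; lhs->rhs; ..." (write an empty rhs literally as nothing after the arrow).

  | bacccc
  | caabaa => cacaa
  | acba
  | cabbabcb => cbbabcb => cbbccb

ab->c; cab->cb; cbc->aa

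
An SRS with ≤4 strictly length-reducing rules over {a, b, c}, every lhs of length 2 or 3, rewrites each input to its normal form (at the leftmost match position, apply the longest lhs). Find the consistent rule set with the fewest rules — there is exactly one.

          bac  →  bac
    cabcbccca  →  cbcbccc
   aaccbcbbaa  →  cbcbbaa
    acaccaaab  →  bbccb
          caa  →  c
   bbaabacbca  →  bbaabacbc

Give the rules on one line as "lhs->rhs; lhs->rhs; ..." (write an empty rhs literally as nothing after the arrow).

aac->; aca->bb; ca->c

  | bac
  | cabcbccca => cbcbccca => cbcbccc
  | aaccbcbbaa => cbcbbaa
  | acaccaaab => bbccaaab => bbccaab => bbccab => bbccb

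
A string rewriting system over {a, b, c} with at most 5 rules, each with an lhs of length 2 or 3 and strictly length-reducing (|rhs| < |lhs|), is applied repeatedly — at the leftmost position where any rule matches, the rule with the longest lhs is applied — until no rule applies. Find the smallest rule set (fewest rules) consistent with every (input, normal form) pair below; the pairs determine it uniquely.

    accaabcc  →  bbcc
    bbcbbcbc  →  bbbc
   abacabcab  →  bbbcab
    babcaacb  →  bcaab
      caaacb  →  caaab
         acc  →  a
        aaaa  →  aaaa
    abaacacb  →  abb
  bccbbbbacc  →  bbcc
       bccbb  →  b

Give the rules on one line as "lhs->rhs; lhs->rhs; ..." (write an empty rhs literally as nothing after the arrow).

ac->a; aca->bb; ba->; cb->

  | accaabcc => acaabcc => bbabcc => bbcc
  | bbcbbcbc => bbbcbc => bbbc
  | abacabcab => acabcab => bbbcab
  | babcaacb => bcaacb => bcaab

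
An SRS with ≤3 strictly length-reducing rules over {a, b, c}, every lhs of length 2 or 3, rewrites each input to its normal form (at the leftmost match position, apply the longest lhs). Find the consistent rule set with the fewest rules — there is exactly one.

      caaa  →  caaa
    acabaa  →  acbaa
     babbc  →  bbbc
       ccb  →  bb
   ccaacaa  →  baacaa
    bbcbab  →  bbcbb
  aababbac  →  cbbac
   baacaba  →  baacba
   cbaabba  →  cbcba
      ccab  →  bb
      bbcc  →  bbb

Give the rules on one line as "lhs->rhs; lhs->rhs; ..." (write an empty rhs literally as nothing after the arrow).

aab->c; ab->b; cc->b

  | caaa
  | acabaa => acbaa
  | babbc => bbbc
  | ccb => bb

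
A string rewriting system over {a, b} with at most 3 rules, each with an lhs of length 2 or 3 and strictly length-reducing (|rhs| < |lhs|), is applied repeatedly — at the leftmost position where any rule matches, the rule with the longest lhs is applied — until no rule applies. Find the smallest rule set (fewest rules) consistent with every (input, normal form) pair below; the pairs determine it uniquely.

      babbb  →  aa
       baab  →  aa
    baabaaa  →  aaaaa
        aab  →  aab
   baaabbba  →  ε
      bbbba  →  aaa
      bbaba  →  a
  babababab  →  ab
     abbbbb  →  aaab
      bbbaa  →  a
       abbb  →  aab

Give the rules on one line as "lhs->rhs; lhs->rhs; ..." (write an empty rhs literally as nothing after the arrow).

aba->; baa->ab; bb->a

  | babbb => baab => abb => aa
  | baab => abb => aa
  | baabaaa => abbaaa => aaaaa
  | aab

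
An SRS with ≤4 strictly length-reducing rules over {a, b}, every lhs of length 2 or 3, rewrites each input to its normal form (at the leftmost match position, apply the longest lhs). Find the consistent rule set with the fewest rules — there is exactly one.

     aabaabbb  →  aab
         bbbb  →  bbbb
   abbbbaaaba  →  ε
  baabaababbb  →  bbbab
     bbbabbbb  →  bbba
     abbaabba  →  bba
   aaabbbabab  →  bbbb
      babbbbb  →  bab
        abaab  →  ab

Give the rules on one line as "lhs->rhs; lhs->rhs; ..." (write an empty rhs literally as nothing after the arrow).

  | aabaabbb => aabbb => aab
  | bbbb
  | abbbbaaaba => abbaaaba => aaaaba => aba => ε
  | baabaababbb => bbaababbb => bbbabbb => bbbab

aaa->; aba->; abb->a; baa->b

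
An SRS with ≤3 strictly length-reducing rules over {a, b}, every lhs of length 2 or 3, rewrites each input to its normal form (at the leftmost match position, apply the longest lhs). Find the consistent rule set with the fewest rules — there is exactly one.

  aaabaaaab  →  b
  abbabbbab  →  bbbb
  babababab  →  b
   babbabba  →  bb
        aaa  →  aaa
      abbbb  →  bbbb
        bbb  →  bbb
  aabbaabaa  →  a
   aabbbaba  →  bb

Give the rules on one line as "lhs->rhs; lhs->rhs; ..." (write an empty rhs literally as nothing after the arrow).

  | aaabaaaab => aabaaaab => abaaaab => baaaab => aaab => aab => ab => b
  | abbabbbab => bbabbbab => bbbbab => bbbb
  | babababab => bababab => babab => bab => b
  | babbabba => bbabba => bbba => bb

ab->b; ba->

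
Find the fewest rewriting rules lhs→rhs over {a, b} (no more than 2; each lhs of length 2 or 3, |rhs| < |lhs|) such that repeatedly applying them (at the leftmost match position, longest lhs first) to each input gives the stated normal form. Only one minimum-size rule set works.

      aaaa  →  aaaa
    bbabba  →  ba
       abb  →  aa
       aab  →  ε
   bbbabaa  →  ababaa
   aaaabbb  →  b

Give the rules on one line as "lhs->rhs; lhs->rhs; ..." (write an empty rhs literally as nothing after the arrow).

  | aaaa
  | bbabba => aabba => ba
  | abb => aa
  | aab => ε

aab->; bb->a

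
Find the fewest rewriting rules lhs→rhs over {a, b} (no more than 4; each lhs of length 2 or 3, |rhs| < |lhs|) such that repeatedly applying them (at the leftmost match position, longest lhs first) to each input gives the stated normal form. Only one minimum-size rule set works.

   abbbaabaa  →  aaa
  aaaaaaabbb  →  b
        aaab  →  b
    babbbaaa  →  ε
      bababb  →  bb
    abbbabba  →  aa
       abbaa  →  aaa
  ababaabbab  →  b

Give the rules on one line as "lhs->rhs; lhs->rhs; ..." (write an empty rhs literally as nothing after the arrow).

  | abbbaabaa => abaabaa => aabaa => aaa
  | aaaaaaabbb => aaaaaaab => aaaaaab => aaaaab => aaaab => aaab => aab => ab => b
  | aaab => aab => ab => b
  | babbbaaa => bbbaaa => bbaa => ba => ε

ab->b; aba->a; abb->a; ba->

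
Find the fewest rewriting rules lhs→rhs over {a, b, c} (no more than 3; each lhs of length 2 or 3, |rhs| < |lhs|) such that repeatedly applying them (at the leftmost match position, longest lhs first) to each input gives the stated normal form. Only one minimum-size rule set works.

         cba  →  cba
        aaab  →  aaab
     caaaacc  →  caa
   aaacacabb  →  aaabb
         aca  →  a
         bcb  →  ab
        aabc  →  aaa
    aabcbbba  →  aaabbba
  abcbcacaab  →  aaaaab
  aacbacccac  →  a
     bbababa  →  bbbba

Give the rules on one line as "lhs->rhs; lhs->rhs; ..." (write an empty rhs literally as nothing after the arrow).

ac->; bab->bb; bc->a

  | cba
  | aaab
  | caaaacc => caaac => caa
  | aaacacabb => aaacabb => aaabb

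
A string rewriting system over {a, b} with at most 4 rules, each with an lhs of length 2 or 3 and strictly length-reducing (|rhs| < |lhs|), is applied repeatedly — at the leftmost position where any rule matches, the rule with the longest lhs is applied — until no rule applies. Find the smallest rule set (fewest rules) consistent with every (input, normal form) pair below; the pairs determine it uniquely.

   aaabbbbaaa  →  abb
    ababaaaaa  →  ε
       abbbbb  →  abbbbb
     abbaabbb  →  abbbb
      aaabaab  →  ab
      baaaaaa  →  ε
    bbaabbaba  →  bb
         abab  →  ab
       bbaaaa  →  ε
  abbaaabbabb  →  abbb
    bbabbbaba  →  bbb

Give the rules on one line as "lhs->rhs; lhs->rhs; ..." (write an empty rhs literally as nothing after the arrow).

  | aaabbbbaaa => abbbbaaa => abbba => abb
  | ababaaaaa => abaaaaa => aaaa => aa => ε
  | abbbbb
  | abbaabbb => abbbb

aa->; ba->; baa->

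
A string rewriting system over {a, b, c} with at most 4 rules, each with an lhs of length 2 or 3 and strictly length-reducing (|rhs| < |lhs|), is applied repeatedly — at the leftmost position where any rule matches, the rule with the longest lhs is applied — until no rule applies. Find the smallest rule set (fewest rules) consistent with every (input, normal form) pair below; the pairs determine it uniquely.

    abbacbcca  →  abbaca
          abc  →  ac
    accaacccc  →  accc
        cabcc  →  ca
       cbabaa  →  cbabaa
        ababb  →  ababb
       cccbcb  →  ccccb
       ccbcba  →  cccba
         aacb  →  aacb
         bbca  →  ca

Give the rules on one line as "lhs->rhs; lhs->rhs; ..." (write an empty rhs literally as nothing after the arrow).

  | abbacbcca => abbaca
  | abc => ac
  | accaacccc => acbcccc => accc
  | cabcc => ca

bc->c; bcc->; caa->b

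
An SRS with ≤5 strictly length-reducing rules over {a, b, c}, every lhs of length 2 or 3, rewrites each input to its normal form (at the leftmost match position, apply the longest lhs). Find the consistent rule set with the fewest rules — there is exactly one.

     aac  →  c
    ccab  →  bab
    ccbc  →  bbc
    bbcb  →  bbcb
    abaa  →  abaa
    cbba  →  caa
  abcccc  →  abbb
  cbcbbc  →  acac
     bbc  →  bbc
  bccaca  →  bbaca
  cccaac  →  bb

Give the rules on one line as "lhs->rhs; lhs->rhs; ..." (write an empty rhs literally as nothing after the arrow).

aac->c; cbb->ca; cbc->ac; cc->b

  | aac => c
  | ccab => bab
  | ccbc => bbc
  | bbcb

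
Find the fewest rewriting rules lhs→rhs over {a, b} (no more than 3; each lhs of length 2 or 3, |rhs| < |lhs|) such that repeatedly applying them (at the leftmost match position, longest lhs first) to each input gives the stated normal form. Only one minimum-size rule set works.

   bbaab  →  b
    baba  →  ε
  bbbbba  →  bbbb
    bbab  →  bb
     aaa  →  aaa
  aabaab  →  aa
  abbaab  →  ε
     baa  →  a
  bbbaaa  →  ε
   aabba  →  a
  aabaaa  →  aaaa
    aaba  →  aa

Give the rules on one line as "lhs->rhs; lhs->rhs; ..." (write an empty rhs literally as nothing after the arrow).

ab->; ba->

  | bbaab => bab => b
  | baba => ba => ε
  | bbbbba => bbbb
  | bbab => bb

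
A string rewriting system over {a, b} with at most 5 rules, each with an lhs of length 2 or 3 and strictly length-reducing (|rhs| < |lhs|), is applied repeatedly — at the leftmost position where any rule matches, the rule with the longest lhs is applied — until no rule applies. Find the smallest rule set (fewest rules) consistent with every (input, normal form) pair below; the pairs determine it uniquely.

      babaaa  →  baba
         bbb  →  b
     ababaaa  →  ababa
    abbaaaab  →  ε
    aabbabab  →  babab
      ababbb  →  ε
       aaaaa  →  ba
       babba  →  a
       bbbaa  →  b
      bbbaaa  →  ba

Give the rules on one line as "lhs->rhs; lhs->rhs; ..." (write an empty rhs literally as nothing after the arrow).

  | babaaa => baba
  | bbb => b
  | ababaaa => ababa
  | abbaaaab => baaaab => baab => bb => ε

aa->b; abb->b; baa->b; bb->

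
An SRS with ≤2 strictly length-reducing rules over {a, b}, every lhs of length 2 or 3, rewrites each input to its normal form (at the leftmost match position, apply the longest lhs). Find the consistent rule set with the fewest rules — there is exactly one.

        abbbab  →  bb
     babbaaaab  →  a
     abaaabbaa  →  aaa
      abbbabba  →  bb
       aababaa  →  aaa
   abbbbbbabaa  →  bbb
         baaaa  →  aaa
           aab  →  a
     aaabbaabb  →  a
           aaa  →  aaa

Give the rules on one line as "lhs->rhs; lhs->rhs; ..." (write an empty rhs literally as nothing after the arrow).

  | abbbab => bbab => bb
  | babbaaaab => bbaaaab => baaab => aab => a
  | abaaabbaa => aaabbaa => aabaa => aaa
  | abbbabba => bbabba => bbba => bb

ab->; ba->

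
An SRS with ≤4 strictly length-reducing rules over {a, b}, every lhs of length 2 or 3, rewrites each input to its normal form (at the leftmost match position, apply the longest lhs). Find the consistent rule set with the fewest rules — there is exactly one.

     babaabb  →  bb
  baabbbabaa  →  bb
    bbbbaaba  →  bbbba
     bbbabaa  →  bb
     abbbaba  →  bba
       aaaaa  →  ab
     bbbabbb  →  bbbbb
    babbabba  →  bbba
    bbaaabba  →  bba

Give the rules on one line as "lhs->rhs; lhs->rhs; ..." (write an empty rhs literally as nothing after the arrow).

  | babaabb => baabb => abbb => bb
  | baabbbabaa => abbbbabaa => bbbabaa => bbbaa => bbab => bb
  | bbbbaaba => bbbabba => bbbba
  | bbbabaa => bbbaa => bbab => bb

aaa->b; abb->b; baa->ab; bab->b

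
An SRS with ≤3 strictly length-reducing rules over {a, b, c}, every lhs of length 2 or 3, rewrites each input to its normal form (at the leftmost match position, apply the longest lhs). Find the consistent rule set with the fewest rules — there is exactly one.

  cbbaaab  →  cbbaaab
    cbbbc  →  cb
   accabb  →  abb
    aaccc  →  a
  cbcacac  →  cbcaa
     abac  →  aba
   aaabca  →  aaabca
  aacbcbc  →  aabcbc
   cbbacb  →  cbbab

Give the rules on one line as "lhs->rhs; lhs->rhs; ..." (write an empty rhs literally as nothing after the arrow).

ac->a; acc->; bbc->

  | cbbaaab
  | cbbbc => cb
  | accabb => abb
  | aaccc => ac => a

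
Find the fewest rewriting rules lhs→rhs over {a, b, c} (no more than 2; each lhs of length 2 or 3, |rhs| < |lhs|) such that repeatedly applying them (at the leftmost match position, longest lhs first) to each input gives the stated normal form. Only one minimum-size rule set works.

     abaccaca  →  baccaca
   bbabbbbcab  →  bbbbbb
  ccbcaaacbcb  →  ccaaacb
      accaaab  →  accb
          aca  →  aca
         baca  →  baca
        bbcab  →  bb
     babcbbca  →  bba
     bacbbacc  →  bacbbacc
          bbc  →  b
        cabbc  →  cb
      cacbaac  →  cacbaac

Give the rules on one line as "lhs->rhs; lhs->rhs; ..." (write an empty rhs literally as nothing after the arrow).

ab->b; bc->

  | abaccaca => baccaca
  | bbabbbbcab => bbbbbbcab => bbbbbab => bbbbbb
  | ccbcaaacbcb => ccaaacbcb => ccaaacb
  | accaaab => accaab => accab => accb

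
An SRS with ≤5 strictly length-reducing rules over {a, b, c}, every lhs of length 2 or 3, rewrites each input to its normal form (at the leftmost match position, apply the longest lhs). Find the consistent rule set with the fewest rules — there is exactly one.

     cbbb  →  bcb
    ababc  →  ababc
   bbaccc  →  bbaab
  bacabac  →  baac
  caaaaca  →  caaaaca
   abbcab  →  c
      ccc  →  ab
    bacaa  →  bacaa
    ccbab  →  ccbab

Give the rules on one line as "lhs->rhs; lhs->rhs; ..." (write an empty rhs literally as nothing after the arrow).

  | cbbb => bcb
  | ababc
  | bbaccc => bbaab
  | bacabac => baac

abb->c; cab->; cbb->bc; ccc->ab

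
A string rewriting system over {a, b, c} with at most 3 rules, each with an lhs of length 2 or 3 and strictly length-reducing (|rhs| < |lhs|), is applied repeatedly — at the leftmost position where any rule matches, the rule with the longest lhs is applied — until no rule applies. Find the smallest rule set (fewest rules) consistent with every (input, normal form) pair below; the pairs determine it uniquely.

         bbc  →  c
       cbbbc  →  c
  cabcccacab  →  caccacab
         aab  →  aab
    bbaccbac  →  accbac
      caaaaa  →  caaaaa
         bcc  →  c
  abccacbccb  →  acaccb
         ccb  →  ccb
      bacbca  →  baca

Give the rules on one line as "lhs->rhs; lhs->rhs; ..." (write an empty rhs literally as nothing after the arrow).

bb->; bc->

  | bbc => c
  | cbbbc => cbc => c
  | cabcccacab => caccacab
  | aab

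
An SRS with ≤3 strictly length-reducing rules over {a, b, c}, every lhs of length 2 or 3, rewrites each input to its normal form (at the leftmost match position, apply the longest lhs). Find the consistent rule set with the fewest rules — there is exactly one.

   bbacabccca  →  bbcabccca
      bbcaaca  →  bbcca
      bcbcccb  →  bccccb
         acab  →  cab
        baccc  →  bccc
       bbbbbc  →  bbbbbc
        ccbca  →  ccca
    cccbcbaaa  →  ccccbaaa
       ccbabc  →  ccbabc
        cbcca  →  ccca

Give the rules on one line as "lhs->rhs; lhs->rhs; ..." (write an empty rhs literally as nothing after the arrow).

  | bbacabccca => bbcabccca
  | bbcaaca => bbcaca => bbcca
  | bcbcccb => bccccb
  | acab => cab

ac->c; cbc->cc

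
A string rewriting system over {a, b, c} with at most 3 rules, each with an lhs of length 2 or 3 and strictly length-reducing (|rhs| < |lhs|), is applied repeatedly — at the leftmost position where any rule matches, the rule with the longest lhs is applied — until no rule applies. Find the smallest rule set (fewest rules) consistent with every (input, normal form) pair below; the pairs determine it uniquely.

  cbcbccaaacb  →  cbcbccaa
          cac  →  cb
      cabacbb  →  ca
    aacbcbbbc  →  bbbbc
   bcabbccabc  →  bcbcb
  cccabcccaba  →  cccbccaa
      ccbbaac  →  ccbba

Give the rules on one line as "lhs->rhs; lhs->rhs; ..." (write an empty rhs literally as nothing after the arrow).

  | cbcbccaaacb => cbcbccaabb => cbcbccaab => cbcbccaa
  | cac => cb
  | cabacbb => caacbb => cabbb => cabb => cab => ca
  | aacbcbbbc => abbcbbbc => abcbbbc => acbbbc => bbbbc

ab->a; ac->b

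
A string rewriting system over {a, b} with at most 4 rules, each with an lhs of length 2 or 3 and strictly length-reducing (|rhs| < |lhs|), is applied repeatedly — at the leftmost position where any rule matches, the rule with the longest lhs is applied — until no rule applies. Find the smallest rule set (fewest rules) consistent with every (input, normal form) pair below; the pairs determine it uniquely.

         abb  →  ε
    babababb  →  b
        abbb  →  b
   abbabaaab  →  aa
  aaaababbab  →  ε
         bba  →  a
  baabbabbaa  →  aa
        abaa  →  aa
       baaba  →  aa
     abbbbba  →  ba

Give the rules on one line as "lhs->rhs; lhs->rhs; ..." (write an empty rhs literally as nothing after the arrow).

  | abb => bb => ε
  | babababb => bababb => babb => bbb => b
  | abbb => bbb => b
  | abbabaaab => bbabaaab => abaaab => aaab => aa

ab->; abb->bb; baa->aa; bb->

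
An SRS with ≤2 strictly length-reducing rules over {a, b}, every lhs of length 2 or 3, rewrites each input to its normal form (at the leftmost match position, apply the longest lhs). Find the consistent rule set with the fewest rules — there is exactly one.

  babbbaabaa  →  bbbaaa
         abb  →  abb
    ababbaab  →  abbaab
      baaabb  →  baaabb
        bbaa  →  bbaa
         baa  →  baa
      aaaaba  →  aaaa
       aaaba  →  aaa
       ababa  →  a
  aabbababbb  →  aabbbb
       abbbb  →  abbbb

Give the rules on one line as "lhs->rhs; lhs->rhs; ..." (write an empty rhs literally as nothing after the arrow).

aba->a; bab->b

  | babbbaabaa => bbbaabaa => bbbaaa
  | abb
  | ababbaab => abbaab
  | baaabb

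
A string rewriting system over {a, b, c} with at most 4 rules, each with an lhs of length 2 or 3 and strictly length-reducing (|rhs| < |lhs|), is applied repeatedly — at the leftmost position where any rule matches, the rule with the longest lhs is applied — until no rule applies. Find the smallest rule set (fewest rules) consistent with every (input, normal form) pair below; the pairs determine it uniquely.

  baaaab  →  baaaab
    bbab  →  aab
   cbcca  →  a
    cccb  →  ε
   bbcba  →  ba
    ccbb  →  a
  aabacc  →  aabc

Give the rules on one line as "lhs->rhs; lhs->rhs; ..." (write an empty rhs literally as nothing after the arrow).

ac->; bb->a; cb->; cc->

  | baaaab
  | bbab => aab
  | cbcca => cca => a
  | cccb => cb => ε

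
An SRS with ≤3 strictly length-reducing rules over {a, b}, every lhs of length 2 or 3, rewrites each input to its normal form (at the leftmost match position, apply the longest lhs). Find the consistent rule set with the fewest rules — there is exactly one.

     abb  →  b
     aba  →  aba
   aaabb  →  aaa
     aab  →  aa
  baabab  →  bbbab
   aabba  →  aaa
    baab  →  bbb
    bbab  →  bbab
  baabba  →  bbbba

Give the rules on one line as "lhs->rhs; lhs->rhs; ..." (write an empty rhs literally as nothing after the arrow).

aab->aa; abb->b; baa->bb

  | abb => b
  | aba
  | aaabb => aaab => aaa
  | aab => aa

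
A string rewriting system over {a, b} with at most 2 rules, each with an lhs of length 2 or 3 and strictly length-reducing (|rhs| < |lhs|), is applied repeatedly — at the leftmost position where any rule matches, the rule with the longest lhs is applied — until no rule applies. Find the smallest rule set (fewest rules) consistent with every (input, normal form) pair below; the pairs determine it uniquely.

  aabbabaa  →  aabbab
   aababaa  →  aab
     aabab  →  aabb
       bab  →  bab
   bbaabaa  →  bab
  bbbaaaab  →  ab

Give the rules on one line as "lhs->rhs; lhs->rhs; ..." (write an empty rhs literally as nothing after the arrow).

aba->ab; baa->a

  | aabbabaa => aabbaba => aabbab
  | aababaa => aabbaa => aaba => aab
  | aabab => aabb
  | bab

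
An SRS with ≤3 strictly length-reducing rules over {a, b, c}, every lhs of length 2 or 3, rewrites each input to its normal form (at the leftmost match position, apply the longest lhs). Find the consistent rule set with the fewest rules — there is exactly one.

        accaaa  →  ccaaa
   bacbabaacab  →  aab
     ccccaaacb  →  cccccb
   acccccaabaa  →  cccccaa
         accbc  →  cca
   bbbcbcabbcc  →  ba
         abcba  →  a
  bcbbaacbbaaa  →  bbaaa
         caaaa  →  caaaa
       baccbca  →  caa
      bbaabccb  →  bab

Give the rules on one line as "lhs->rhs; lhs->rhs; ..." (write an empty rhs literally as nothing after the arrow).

  | accaaa => ccaaa
  | bacbabaacab => bcbabaacab => ababaacab => baacab => bacab => bcab => aab
  | ccccaaacb => ccccaacb => ccccacb => cccccb
  | acccccaabaa => cccccaabaa => cccccaa

aba->; ac->c; bc->a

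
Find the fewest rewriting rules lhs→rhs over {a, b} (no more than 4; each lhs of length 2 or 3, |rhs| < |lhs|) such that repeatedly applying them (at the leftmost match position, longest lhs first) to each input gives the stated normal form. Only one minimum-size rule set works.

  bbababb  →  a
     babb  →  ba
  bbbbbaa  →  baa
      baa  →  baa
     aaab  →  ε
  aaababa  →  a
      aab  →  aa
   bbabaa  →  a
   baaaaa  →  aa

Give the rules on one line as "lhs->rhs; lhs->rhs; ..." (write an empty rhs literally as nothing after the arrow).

  | bbababb => ababb => abbb => abb => ab => a
  | babb => bab => ba
  | bbbbbaa => bbbaa => baa
  | baa

aaa->b; ab->a; aba->ab; bb->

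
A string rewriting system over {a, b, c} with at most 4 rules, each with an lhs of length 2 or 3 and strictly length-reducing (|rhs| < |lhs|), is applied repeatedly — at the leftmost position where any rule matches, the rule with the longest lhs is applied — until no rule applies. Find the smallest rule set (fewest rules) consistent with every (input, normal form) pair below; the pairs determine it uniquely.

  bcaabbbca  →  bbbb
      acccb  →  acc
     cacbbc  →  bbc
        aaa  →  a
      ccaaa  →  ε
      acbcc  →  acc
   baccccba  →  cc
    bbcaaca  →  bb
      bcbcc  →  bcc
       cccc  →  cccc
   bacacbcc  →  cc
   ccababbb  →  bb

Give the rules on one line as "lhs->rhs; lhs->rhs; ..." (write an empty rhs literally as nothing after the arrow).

aa->; ba->c; ca->b; cb->

  | bcaabbbca => bbabbbca => bcbbbca => bbbca => bbbb
  | acccb => acc
  | cacbbc => bcbbc => bbc
  | aaa => a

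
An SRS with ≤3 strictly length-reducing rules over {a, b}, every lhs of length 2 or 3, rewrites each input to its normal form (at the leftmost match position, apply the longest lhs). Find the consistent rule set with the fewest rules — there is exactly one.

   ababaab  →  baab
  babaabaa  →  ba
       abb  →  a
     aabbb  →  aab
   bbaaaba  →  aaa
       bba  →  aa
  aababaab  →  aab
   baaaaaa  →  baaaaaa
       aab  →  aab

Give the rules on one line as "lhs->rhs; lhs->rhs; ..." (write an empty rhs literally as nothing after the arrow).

  | ababaab => bbbaab => baab
  | babaabaa => bbbabaa => babaa => bbba => ba
  | abb => a
  | aabbb => aab

aba->bb; bb->; bba->aa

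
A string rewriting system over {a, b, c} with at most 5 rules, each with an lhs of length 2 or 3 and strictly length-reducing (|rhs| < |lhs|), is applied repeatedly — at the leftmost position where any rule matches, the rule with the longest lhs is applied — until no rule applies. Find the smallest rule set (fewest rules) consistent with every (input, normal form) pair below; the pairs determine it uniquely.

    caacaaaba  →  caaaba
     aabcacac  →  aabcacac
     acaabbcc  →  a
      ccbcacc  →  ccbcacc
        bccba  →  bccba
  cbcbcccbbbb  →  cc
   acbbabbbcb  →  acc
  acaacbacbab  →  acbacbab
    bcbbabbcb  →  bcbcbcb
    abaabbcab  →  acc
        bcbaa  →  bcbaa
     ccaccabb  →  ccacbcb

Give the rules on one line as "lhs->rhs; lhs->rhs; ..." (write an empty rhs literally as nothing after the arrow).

  | caacaaaba => caaaba
  | aabcacac
  | acaabbcc => acaaccc => accc => a
  | ccbcacc

aac->; bb->c; cab->bc; ccc->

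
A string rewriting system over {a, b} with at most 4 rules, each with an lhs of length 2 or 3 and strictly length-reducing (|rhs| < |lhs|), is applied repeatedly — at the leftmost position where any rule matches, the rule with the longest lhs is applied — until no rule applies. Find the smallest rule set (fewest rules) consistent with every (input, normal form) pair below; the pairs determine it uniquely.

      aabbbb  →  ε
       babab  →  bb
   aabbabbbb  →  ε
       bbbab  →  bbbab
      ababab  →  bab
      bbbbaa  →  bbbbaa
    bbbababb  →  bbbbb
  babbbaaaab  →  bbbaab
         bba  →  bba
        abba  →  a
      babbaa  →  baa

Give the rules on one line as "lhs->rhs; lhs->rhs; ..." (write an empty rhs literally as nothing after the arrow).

  | aabbbb => abb => ε
  | babab => bb
  | aabbabbbb => aabbbb => abb => ε
  | bbbab

aaa->ba; aba->; abb->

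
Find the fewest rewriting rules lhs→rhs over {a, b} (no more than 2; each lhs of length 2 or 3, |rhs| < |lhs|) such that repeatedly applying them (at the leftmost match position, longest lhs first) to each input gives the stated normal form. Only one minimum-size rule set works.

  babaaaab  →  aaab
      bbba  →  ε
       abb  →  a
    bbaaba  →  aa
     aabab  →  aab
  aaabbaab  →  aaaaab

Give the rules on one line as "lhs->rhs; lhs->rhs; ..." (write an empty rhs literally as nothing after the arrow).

  | babaaaab => baaaab => aaab
  | bbba => ba => ε
  | abb => a
  | bbaaba => aaba => aa

ba->; bb->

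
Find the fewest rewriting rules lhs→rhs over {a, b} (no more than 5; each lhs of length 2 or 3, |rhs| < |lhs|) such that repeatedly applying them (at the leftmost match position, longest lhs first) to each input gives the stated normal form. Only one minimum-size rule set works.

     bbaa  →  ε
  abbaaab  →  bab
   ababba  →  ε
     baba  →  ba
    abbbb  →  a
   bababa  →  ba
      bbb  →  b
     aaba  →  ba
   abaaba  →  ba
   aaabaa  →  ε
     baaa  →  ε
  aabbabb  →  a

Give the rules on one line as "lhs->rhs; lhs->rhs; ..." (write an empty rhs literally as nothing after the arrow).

aa->; aaa->b; aba->a; bb->

  | bbaa => aa => ε
  | abbaaab => aaaab => bab
  | ababba => abba => aa => ε
  | baba => ba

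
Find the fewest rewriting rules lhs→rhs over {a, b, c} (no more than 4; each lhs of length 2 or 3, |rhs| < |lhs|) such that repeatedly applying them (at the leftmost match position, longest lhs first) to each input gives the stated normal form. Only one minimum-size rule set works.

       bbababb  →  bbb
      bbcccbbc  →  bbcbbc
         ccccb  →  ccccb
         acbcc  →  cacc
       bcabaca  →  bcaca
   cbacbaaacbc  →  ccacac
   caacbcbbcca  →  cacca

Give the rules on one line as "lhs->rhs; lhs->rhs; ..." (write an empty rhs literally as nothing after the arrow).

acb->ca; ba->; bcc->b

  | bbababb => bbabb => bbb
  | bbcccbbc => bbcbbc
  | ccccb
  | acbcc => cacc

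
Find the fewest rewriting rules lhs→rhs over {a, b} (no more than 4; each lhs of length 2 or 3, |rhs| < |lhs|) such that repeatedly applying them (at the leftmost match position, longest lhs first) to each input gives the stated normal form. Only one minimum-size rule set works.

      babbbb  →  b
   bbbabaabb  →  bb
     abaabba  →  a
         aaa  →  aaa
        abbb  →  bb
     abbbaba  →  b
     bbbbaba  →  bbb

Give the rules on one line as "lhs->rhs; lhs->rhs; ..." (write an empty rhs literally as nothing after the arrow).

ab->; ba->b; baa->; bab->ba

  | babbbb => babbb => babb => bab => ba => b
  | bbbabaabb => bbbaaabb => bbabb => bbab => bba => bb
  | abaabba => aabba => aba => a
  | aaa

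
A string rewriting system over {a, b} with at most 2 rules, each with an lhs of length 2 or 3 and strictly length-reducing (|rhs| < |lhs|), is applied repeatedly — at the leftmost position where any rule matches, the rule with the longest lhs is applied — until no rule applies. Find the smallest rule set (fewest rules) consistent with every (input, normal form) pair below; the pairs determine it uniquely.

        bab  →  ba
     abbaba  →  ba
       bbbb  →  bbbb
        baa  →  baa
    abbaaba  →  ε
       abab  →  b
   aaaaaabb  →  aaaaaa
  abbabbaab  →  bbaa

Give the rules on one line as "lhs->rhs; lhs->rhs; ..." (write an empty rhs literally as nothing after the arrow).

ab->a; aba->

  | bab => ba
  | abbaba => ababa => ba
  | bbbb
  | baa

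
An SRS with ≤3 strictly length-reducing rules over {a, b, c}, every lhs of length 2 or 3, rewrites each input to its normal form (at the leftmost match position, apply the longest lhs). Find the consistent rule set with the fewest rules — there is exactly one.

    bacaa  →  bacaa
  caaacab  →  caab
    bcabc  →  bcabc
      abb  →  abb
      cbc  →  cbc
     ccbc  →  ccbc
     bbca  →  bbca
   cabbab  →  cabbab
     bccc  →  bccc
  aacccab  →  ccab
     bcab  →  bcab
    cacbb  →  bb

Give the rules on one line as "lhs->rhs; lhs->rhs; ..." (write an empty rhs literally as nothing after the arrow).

  | bacaa
  | caaacab => caab
  | bcabc
  | abb

aac->; cac->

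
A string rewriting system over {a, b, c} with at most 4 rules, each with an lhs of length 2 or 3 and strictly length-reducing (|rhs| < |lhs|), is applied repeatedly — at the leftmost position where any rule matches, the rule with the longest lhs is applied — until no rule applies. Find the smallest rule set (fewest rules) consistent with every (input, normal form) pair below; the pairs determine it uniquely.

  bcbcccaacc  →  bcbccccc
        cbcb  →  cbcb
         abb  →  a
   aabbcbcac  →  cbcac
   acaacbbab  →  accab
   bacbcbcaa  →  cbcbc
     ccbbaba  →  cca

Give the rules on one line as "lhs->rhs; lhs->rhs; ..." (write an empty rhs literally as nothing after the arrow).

aa->; ba->; bb->

  | bcbcccaacc => bcbccccc
  | cbcb
  | abb => a
  | aabbcbcac => bbcbcac => cbcac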